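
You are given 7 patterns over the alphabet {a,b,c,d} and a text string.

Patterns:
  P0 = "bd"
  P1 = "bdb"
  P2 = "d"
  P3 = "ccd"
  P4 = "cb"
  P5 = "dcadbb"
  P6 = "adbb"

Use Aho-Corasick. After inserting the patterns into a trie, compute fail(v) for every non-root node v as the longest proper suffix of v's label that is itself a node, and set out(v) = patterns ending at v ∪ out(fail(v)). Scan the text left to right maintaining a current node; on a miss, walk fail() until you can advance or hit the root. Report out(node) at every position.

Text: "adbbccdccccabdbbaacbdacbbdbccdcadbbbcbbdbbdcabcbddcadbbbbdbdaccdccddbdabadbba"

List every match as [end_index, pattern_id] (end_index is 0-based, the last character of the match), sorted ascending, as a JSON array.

Construct AC machine:
Trie (insert patterns):
  0='ε' goto a→14 b→1 c→5 d→4
  1='b' goto d→2
  2='bd' goto b→3  ←P0
  3='bdb' goto ·  ←P1
  4='d' goto c→9  ←P2
  5='c' goto b→8 c→6
  6='cc' goto d→7
  7='ccd' goto ·  ←P3
  8='cb' goto ·  ←P4
  9='dc' goto a→10
  10='dca' goto d→11
  11='dcad' goto b→12
  12='dcadb' goto b→13
  13='dcadbb' goto ·  ←P5
  14='a' goto d→15
  15='ad' goto b→16
  16='adb' goto b→17
  17='adbb' goto ·  ←P6

BFS fail/out derivation:
  n1('b'): parent n0 fail=0; on 'b' 0 → fail=0;  out ∅∪∅=∅
  n4('d'): parent n0 fail=0; on 'd' 0 → fail=0;  out {2}∪∅={2}
  n5('c'): parent n0 fail=0; on 'c' 0 → fail=0;  out ∅∪∅=∅
  n14('a'): parent n0 fail=0; on 'a' 0 → fail=0;  out ∅∪∅=∅
  n2('bd'): parent n1 fail=0; on 'd' 0 → fail=4;  out {0}∪{2}={0,2}
  n6('cc'): parent n5 fail=0; on 'c' 0 → fail=5;  out ∅∪∅=∅
  n8('cb'): parent n5 fail=0; on 'b' 0 → fail=1;  out {4}∪∅={4}
  n9('dc'): parent n4 fail=0; on 'c' 0 → fail=5;  out ∅∪∅=∅
  n15('ad'): parent n14 fail=0; on 'd' 0 → fail=4;  out ∅∪{2}={2}
  n3('bdb'): parent n2 fail=4; on 'b' 4→0 → fail=1;  out {1}∪∅={1}
  n7('ccd'): parent n6 fail=5; on 'd' 5→0 → fail=4;  out {3}∪{2}={2,3}
  n10('dca'): parent n9 fail=5; on 'a' 5→0 → fail=14;  out ∅∪∅=∅
  n16('adb'): parent n15 fail=4; on 'b' 4→0 → fail=1;  out ∅∪∅=∅
  n11('dcad'): parent n10 fail=14; on 'd' 14 → fail=15;  out ∅∪{2}={2}
  n17('adbb'): parent n16 fail=1; on 'b' 1→0 → fail=1;  out {6}∪∅={6}
  n12('dcadb'): parent n11 fail=15; on 'b' 15 → fail=16;  out ∅∪∅=∅
  n13('dcadbb'): parent n12 fail=16; on 'b' 16 → fail=17;  out {5}∪{6}={5,6}

Text stream:
[0] read 'a'  n0⇒n14
[1] read 'd'  n14⇒n15  emit P2@[1:1]
[2] read 'b'  n15⇒n16
[3] read 'b'  n16⇒n17  emit P6@[0:3]
[4] read 'c'  n17⇒n5 ·f
[5] read 'c'  n5⇒n6
[6] read 'd'  n6⇒n7  emit P2@[6:6],P3@[4:6]
[7] read 'c'  n7⇒n9 ·f
[8] read 'c'  n9⇒n6 ·f
[9] read 'c'  n6⇒n6 ·f
[10] read 'c'  n6⇒n6 ·f
[11] read 'a'  n6⇒n14 ·f
[12] read 'b'  n14⇒n1 ·f
[13] read 'd'  n1⇒n2  emit P0@[12:13],P2@[13:13]
[14] read 'b'  n2⇒n3  emit P1@[12:14]
[15] read 'b'  n3⇒n1 ·f
[16] read 'a'  n1⇒n14 ·f
[17] read 'a'  n14⇒n14 ·f
[18] read 'c'  n14⇒n5 ·f
[19] read 'b'  n5⇒n8  emit P4@[18:19]
[20] read 'd'  n8⇒n2 ·f  emit P0@[19:20],P2@[20:20]
[21] read 'a'  n2⇒n14 ·f
[22] read 'c'  n14⇒n5 ·f
[23] read 'b'  n5⇒n8  emit P4@[22:23]
[24] read 'b'  n8⇒n1 ·f
[25] read 'd'  n1⇒n2  emit P0@[24:25],P2@[25:25]
[26] read 'b'  n2⇒n3  emit P1@[24:26]
[27] read 'c'  n3⇒n5 ·f
[28] read 'c'  n5⇒n6
[29] read 'd'  n6⇒n7  emit P2@[29:29],P3@[27:29]
[30] read 'c'  n7⇒n9 ·f
[31] read 'a'  n9⇒n10
[32] read 'd'  n10⇒n11  emit P2@[32:32]
[33] read 'b'  n11⇒n12
[34] read 'b'  n12⇒n13  emit P5@[29:34],P6@[31:34]
[35] read 'b'  n13⇒n1 ·f
[36] read 'c'  n1⇒n5 ·f
[37] read 'b'  n5⇒n8  emit P4@[36:37]
[38] read 'b'  n8⇒n1 ·f
[39] read 'd'  n1⇒n2  emit P0@[38:39],P2@[39:39]
[40] read 'b'  n2⇒n3  emit P1@[38:40]
[41] read 'b'  n3⇒n1 ·f
[42] read 'd'  n1⇒n2  emit P0@[41:42],P2@[42:42]
[43] read 'c'  n2⇒n9 ·f
[44] read 'a'  n9⇒n10
[45] read 'b'  n10⇒n1 ·f
[46] read 'c'  n1⇒n5 ·f
[47] read 'b'  n5⇒n8  emit P4@[46:47]
[48] read 'd'  n8⇒n2 ·f  emit P0@[47:48],P2@[48:48]
[49] read 'd'  n2⇒n4 ·f  emit P2@[49:49]
[50] read 'c'  n4⇒n9
[51] read 'a'  n9⇒n10
[52] read 'd'  n10⇒n11  emit P2@[52:52]
[53] read 'b'  n11⇒n12
[54] read 'b'  n12⇒n13  emit P5@[49:54],P6@[51:54]
[55] read 'b'  n13⇒n1 ·f
[56] read 'b'  n1⇒n1 ·f
[57] read 'd'  n1⇒n2  emit P0@[56:57],P2@[57:57]
[58] read 'b'  n2⇒n3  emit P1@[56:58]
[59] read 'd'  n3⇒n2 ·f  emit P0@[58:59],P2@[59:59]
[60] read 'a'  n2⇒n14 ·f
[61] read 'c'  n14⇒n5 ·f
[62] read 'c'  n5⇒n6
[63] read 'd'  n6⇒n7  emit P2@[63:63],P3@[61:63]
[64] read 'c'  n7⇒n9 ·f
[65] read 'c'  n9⇒n6 ·f
[66] read 'd'  n6⇒n7  emit P2@[66:66],P3@[64:66]
[67] read 'd'  n7⇒n4 ·f  emit P2@[67:67]
[68] read 'b'  n4⇒n1 ·f
[69] read 'd'  n1⇒n2  emit P0@[68:69],P2@[69:69]
[70] read 'a'  n2⇒n14 ·f
[71] read 'b'  n14⇒n1 ·f
[72] read 'a'  n1⇒n14 ·f
[73] read 'd'  n14⇒n15  emit P2@[73:73]
[74] read 'b'  n15⇒n16
[75] read 'b'  n16⇒n17  emit P6@[72:75]
[76] read 'a'  n17⇒n14 ·f

Matches: [[1,2],[3,6],[6,2],[6,3],[13,0],[13,2],[14,1],[19,4],[20,0],[20,2],[23,4],[25,0],[25,2],[26,1],[29,2],[29,3],[32,2],[34,5],[34,6],[37,4],[39,0],[39,2],[40,1],[42,0],[42,2],[47,4],[48,0],[48,2],[49,2],[52,2],[54,5],[54,6],[57,0],[57,2],[58,1],[59,0],[59,2],[63,2],[63,3],[66,2],[66,3],[67,2],[69,0],[69,2],[73,2],[75,6]]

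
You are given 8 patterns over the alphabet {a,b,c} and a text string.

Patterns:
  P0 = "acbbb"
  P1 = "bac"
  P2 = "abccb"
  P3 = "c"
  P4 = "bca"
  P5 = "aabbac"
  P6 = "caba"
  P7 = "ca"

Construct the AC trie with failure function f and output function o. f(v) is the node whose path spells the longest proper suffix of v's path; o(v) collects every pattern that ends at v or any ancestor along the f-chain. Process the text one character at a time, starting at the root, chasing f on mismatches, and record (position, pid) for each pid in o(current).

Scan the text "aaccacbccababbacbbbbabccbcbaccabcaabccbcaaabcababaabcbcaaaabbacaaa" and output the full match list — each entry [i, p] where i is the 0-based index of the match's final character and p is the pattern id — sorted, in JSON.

Build automaton:
Trie (insert patterns):
  0='ε' goto a→1 b→6 c→13
  1='a' goto a→16 b→9 c→2
  2='ac' goto b→3
  3='acb' goto b→4
  4='acbb' goto b→5
  5='acbbb' goto ·  ←P0
  6='b' goto a→7 c→14
  7='ba' goto c→8
  8='bac' goto ·  ←P1
  9='ab' goto c→10
  10='abc' goto c→11
  11='abcc' goto b→12
  12='abccb' goto ·  ←P2
  13='c' goto a→21  ←P3
  14='bc' goto a→15
  15='bca' goto ·  ←P4
  16='aa' goto b→17
  17='aab' goto b→18
  18='aabb' goto a→19
  19='aabba' goto c→20
  20='aabbac' goto ·  ←P5
  21='ca' goto b→22  ←P7
  22='cab' goto a→23
  23='caba' goto ·  ←P6

BFS fail/out derivation:
  n1('a'): parent n0 fail=0; on 'a' 0 → fail=0;  out ∅∪∅=∅
  n6('b'): parent n0 fail=0; on 'b' 0 → fail=0;  out ∅∪∅=∅
  n13('c'): parent n0 fail=0; on 'c' 0 → fail=0;  out {3}∪∅={3}
  n2('ac'): parent n1 fail=0; on 'c' 0 → fail=13;  out ∅∪{3}={3}
  n7('ba'): parent n6 fail=0; on 'a' 0 → fail=1;  out ∅∪∅=∅
  n9('ab'): parent n1 fail=0; on 'b' 0 → fail=6;  out ∅∪∅=∅
  n14('bc'): parent n6 fail=0; on 'c' 0 → fail=13;  out ∅∪{3}={3}
  n16('aa'): parent n1 fail=0; on 'a' 0 → fail=1;  out ∅∪∅=∅
  n21('ca'): parent n13 fail=0; on 'a' 0 → fail=1;  out {7}∪∅={7}
  n3('acb'): parent n2 fail=13; on 'b' 13→0 → fail=6;  out ∅∪∅=∅
  n8('bac'): parent n7 fail=1; on 'c' 1 → fail=2;  out {1}∪{3}={1,3}
  n10('abc'): parent n9 fail=6; on 'c' 6 → fail=14;  out ∅∪{3}={3}
  n15('bca'): parent n14 fail=13; on 'a' 13 → fail=21;  out {4}∪{7}={4,7}
  n17('aab'): parent n16 fail=1; on 'b' 1 → fail=9;  out ∅∪∅=∅
  n22('cab'): parent n21 fail=1; on 'b' 1 → fail=9;  out ∅∪∅=∅
  n4('acbb'): parent n3 fail=6; on 'b' 6→0 → fail=6;  out ∅∪∅=∅
  n11('abcc'): parent n10 fail=14; on 'c' 14→13→0 → fail=13;  out ∅∪{3}={3}
  n18('aabb'): parent n17 fail=9; on 'b' 9→6→0 → fail=6;  out ∅∪∅=∅
  n23('caba'): parent n22 fail=9; on 'a' 9→6 → fail=7;  out {6}∪∅={6}
  n5('acbbb'): parent n4 fail=6; on 'b' 6→0 → fail=6;  out {0}∪∅={0}
  n12('abccb'): parent n11 fail=13; on 'b' 13→0 → fail=6;  out {2}∪∅={2}
  n19('aabba'): parent n18 fail=6; on 'a' 6 → fail=7;  out ∅∪∅=∅
  n20('aabbac'): parent n19 fail=7; on 'c' 7 → fail=8;  out {5}∪{1,3}={1,3,5}

Scan:
[0] read 'a'  n0⇒n1
[1] read 'a'  n1⇒n16
[2] read 'c'  n16⇒n2 (fail-walked)  ** P3@[2:2]
[3] read 'c'  n2⇒n13 (fail-walked)  ** P3@[3:3]
[4] read 'a'  n13⇒n21  ** P7@[3:4]
[5] read 'c'  n21⇒n2 (fail-walked)  ** P3@[5:5]
[6] read 'b'  n2⇒n3
[7] read 'c'  n3⇒n14 (fail-walked)  ** P3@[7:7]
[8] read 'c'  n14⇒n13 (fail-walked)  ** P3@[8:8]
[9] read 'a'  n13⇒n21  ** P7@[8:9]
[10] read 'b'  n21⇒n22
[11] read 'a'  n22⇒n23  ** P6@[8:11]
[12] read 'b'  n23⇒n9 (fail-walked)
[13] read 'b'  n9⇒n6 (fail-walked)
[14] read 'a'  n6⇒n7
[15] read 'c'  n7⇒n8  ** P1@[13:15],P3@[15:15]
[16] read 'b'  n8⇒n3 (fail-walked)
[17] read 'b'  n3⇒n4
[18] read 'b'  n4⇒n5  ** P0@[14:18]
[19] read 'b'  n5⇒n6 (fail-walked)
[20] read 'a'  n6⇒n7
[21] read 'b'  n7⇒n9 (fail-walked)
[22] read 'c'  n9⇒n10  ** P3@[22:22]
[23] read 'c'  n10⇒n11  ** P3@[23:23]
[24] read 'b'  n11⇒n12  ** P2@[20:24]
[25] read 'c'  n12⇒n14 (fail-walked)  ** P3@[25:25]
[26] read 'b'  n14⇒n6 (fail-walked)
[27] read 'a'  n6⇒n7
[28] read 'c'  n7⇒n8  ** P1@[26:28],P3@[28:28]
[29] read 'c'  n8⇒n13 (fail-walked)  ** P3@[29:29]
[30] read 'a'  n13⇒n21  ** P7@[29:30]
[31] read 'b'  n21⇒n22
[32] read 'c'  n22⇒n10 (fail-walked)  ** P3@[32:32]
[33] read 'a'  n10⇒n15 (fail-walked)  ** P4@[31:33],P7@[32:33]
[34] read 'a'  n15⇒n16 (fail-walked)
[35] read 'b'  n16⇒n17
[36] read 'c'  n17⇒n10 (fail-walked)  ** P3@[36:36]
[37] read 'c'  n10⇒n11  ** P3@[37:37]
[38] read 'b'  n11⇒n12  ** P2@[34:38]
[39] read 'c'  n12⇒n14 (fail-walked)  ** P3@[39:39]
[40] read 'a'  n14⇒n15  ** P4@[38:40],P7@[39:40]
[41] read 'a'  n15⇒n16 (fail-walked)
[42] read 'a'  n16⇒n16 (fail-walked)
[43] read 'b'  n16⇒n17
[44] read 'c'  n17⇒n10 (fail-walked)  ** P3@[44:44]
[45] read 'a'  n10⇒n15 (fail-walked)  ** P4@[43:45],P7@[44:45]
[46] read 'b'  n15⇒n22 (fail-walked)
[47] read 'a'  n22⇒n23  ** P6@[44:47]
[48] read 'b'  n23⇒n9 (fail-walked)
[49] read 'a'  n9⇒n7 (fail-walked)
[50] read 'a'  n7⇒n16 (fail-walked)
[51] read 'b'  n16⇒n17
[52] read 'c'  n17⇒n10 (fail-walked)  ** P3@[52:52]
[53] read 'b'  n10⇒n6 (fail-walked)
[54] read 'c'  n6⇒n14  ** P3@[54:54]
[55] read 'a'  n14⇒n15  ** P4@[53:55],P7@[54:55]
[56] read 'a'  n15⇒n16 (fail-walked)
[57] read 'a'  n16⇒n16 (fail-walked)
[58] read 'a'  n16⇒n16 (fail-walked)
[59] read 'b'  n16⇒n17
[60] read 'b'  n17⇒n18
[61] read 'a'  n18⇒n19
[62] read 'c'  n19⇒n20  ** P1@[60:62],P3@[62:62],P5@[57:62]
[63] read 'a'  n20⇒n21 (fail-walked)  ** P7@[62:63]
[64] read 'a'  n21⇒n16 (fail-walked)
[65] read 'a'  n16⇒n16 (fail-walked)

Result: [[2,3],[3,3],[4,7],[5,3],[7,3],[8,3],[9,7],[11,6],[15,1],[15,3],[18,0],[22,3],[23,3],[24,2],[25,3],[28,1],[28,3],[29,3],[30,7],[32,3],[33,4],[33,7],[36,3],[37,3],[38,2],[39,3],[40,4],[40,7],[44,3],[45,4],[45,7],[47,6],[52,3],[54,3],[55,4],[55,7],[62,1],[62,3],[62,5],[63,7]]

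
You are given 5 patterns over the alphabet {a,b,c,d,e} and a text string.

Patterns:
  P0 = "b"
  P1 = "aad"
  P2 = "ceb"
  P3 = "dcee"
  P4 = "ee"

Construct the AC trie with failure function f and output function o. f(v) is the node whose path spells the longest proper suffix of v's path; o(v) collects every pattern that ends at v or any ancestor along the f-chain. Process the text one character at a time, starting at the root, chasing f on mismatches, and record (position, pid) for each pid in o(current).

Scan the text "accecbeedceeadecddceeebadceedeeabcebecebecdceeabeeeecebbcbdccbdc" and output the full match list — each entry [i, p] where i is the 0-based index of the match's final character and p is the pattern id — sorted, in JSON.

Build automaton:
Trie (insert patterns):
  n0 'ε': a→2 b→1 c→5 d→8 e→12
  n1 'b': ·  ←P0
  n2 'a': a→3
  n3 'aa': d→4
  n4 'aad': ·  ←P1
  n5 'c': e→6
  n6 'ce': b→7
  n7 'ceb': ·  ←P2
  n8 'd': c→9
  n9 'dc': e→10
  n10 'dce': e→11
  n11 'dcee': ·  ←P3
  n12 'e': e→13
  n13 'ee': ·  ←P4

BFS fail/out derivation:
  fail(1) 'b': from fail(0)=0 chase 'b': 0 ⇒ 0;  out={0}∪out(0)={0}
  fail(2) 'a': from fail(0)=0 chase 'a': 0 ⇒ 0;  out=∅∪out(0)=∅
  fail(5) 'c': from fail(0)=0 chase 'c': 0 ⇒ 0;  out=∅∪out(0)=∅
  fail(8) 'd': from fail(0)=0 chase 'd': 0 ⇒ 0;  out=∅∪out(0)=∅
  fail(12) 'e': from fail(0)=0 chase 'e': 0 ⇒ 0;  out=∅∪out(0)=∅
  fail(3) 'aa': from fail(2)=0 chase 'a': 0 ⇒ 2;  out=∅∪out(2)=∅
  fail(6) 'ce': from fail(5)=0 chase 'e': 0 ⇒ 12;  out=∅∪out(12)=∅
  fail(9) 'dc': from fail(8)=0 chase 'c': 0 ⇒ 5;  out=∅∪out(5)=∅
  fail(13) 'ee': from fail(12)=0 chase 'e': 0 ⇒ 12;  out={4}∪out(12)={4}
  fail(4) 'aad': from fail(3)=2 chase 'd': 2→0 ⇒ 8;  out={1}∪out(8)={1}
  fail(7) 'ceb': from fail(6)=12 chase 'b': 12→0 ⇒ 1;  out={2}∪out(1)={0,2}
  fail(10) 'dce': from fail(9)=5 chase 'e': 5 ⇒ 6;  out=∅∪out(6)=∅
  fail(11) 'dcee': from fail(10)=6 chase 'e': 6→12 ⇒ 13;  out={3}∪out(13)={3,4}

Run:
[0] read 'a'  n0⇒n2
[1] read 'c'  n2⇒n5 ·f
[2] read 'c'  n5⇒n5 ·f
[3] read 'e'  n5⇒n6
[4] read 'c'  n6⇒n5 ·f
[5] read 'b'  n5⇒n1 ·f  ** P0@[5:5]
[6] read 'e'  n1⇒n12 ·f
[7] read 'e'  n12⇒n13  ** P4@[6:7]
[8] read 'd'  n13⇒n8 ·f
[9] read 'c'  n8⇒n9
[10] read 'e'  n9⇒n10
[11] read 'e'  n10⇒n11  ** P3@[8:11],P4@[10:11]
[12] read 'a'  n11⇒n2 ·f
[13] read 'd'  n2⇒n8 ·f
[14] read 'e'  n8⇒n12 ·f
[15] read 'c'  n12⇒n5 ·f
[16] read 'd'  n5⇒n8 ·f
[17] read 'd'  n8⇒n8 ·f
[18] read 'c'  n8⇒n9
[19] read 'e'  n9⇒n10
[20] read 'e'  n10⇒n11  ** P3@[17:20],P4@[19:20]
[21] read 'e'  n11⇒n13 ·f  ** P4@[20:21]
[22] read 'b'  n13⇒n1 ·f  ** P0@[22:22]
[23] read 'a'  n1⇒n2 ·f
[24] read 'd'  n2⇒n8 ·f
[25] read 'c'  n8⇒n9
[26] read 'e'  n9⇒n10
[27] read 'e'  n10⇒n11  ** P3@[24:27],P4@[26:27]
[28] read 'd'  n11⇒n8 ·f
[29] read 'e'  n8⇒n12 ·f
[30] read 'e'  n12⇒n13  ** P4@[29:30]
[31] read 'a'  n13⇒n2 ·f
[32] read 'b'  n2⇒n1 ·f  ** P0@[32:32]
[33] read 'c'  n1⇒n5 ·f
[34] read 'e'  n5⇒n6
[35] read 'b'  n6⇒n7  ** P0@[35:35],P2@[33:35]
[36] read 'e'  n7⇒n12 ·f
[37] read 'c'  n12⇒n5 ·f
[38] read 'e'  n5⇒n6
[39] read 'b'  n6⇒n7  ** P0@[39:39],P2@[37:39]
[40] read 'e'  n7⇒n12 ·f
[41] read 'c'  n12⇒n5 ·f
[42] read 'd'  n5⇒n8 ·f
[43] read 'c'  n8⇒n9
[44] read 'e'  n9⇒n10
[45] read 'e'  n10⇒n11  ** P3@[42:45],P4@[44:45]
[46] read 'a'  n11⇒n2 ·f
[47] read 'b'  n2⇒n1 ·f  ** P0@[47:47]
[48] read 'e'  n1⇒n12 ·f
[49] read 'e'  n12⇒n13  ** P4@[48:49]
[50] read 'e'  n13⇒n13 ·f  ** P4@[49:50]
[51] read 'e'  n13⇒n13 ·f  ** P4@[50:51]
[52] read 'c'  n13⇒n5 ·f
[53] read 'e'  n5⇒n6
[54] read 'b'  n6⇒n7  ** P0@[54:54],P2@[52:54]
[55] read 'b'  n7⇒n1 ·f  ** P0@[55:55]
[56] read 'c'  n1⇒n5 ·f
[57] read 'b'  n5⇒n1 ·f  ** P0@[57:57]
[58] read 'd'  n1⇒n8 ·f
[59] read 'c'  n8⇒n9
[60] read 'c'  n9⇒n5 ·f
[61] read 'b'  n5⇒n1 ·f  ** P0@[61:61]
[62] read 'd'  n1⇒n8 ·f
[63] read 'c'  n8⇒n9

Matches: [[5,0],[7,4],[11,3],[11,4],[20,3],[20,4],[21,4],[22,0],[27,3],[27,4],[30,4],[32,0],[35,0],[35,2],[39,0],[39,2],[45,3],[45,4],[47,0],[49,4],[50,4],[51,4],[54,0],[54,2],[55,0],[57,0],[61,0]]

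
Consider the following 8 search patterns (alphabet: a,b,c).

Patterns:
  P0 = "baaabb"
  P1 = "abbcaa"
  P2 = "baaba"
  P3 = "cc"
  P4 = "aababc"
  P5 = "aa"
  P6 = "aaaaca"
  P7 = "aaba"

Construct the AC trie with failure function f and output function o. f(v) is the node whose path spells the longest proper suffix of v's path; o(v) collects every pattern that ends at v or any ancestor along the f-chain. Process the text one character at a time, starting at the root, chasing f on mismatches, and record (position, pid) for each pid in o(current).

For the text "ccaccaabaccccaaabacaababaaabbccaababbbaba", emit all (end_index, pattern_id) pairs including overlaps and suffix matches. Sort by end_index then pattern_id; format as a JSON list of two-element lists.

Construct AC machine:
Trie nodes:
  n0 'ε': a→7 b→1 c→15
  n1 'b': a→2
  n2 'ba': a→3
  n3 'baa': a→4 b→13
  n4 'baaa': b→5
  n5 'baaab': b→6
  n6 'baaabb': ·  [P0 ends]
  n7 'a': a→17 b→8
  n8 'ab': b→9
  n9 'abb': c→10
  n10 'abbc': a→11
  n11 'abbca': a→12
  n12 'abbcaa': ·  [P1 ends]
  n13 'baab': a→14
  n14 'baaba': ·  [P2 ends]
  n15 'c': c→16
  n16 'cc': ·  [P3 ends]
  n17 'aa': a→22 b→18  [P5 ends]
  n18 'aab': a→19
  n19 'aaba': b→20  [P7 ends]
  n20 'aabab': c→21
  n21 'aababc': ·  [P4 ends]
  n22 'aaa': a→23
  n23 'aaaa': c→24
  n24 'aaaac': a→25
  n25 'aaaaca': ·  [P6 ends]

Failure links (BFS by depth):
  fail(1) 'b': from fail(0)=0 chase 'b': 0 ⇒ 0;  out=∅∪out(0)=∅
  fail(7) 'a': from fail(0)=0 chase 'a': 0 ⇒ 0;  out=∅∪out(0)=∅
  fail(15) 'c': from fail(0)=0 chase 'c': 0 ⇒ 0;  out=∅∪out(0)=∅
  fail(2) 'ba': from fail(1)=0 chase 'a': 0 ⇒ 7;  out=∅∪out(7)=∅
  fail(8) 'ab': from fail(7)=0 chase 'b': 0 ⇒ 1;  out=∅∪out(1)=∅
  fail(16) 'cc': from fail(15)=0 chase 'c': 0 ⇒ 15;  out={3}∪out(15)={3}
  fail(17) 'aa': from fail(7)=0 chase 'a': 0 ⇒ 7;  out={5}∪out(7)={5}
  fail(3) 'baa': from fail(2)=7 chase 'a': 7 ⇒ 17;  out=∅∪out(17)={5}
  fail(9) 'abb': from fail(8)=1 chase 'b': 1→0 ⇒ 1;  out=∅∪out(1)=∅
  fail(18) 'aab': from fail(17)=7 chase 'b': 7 ⇒ 8;  out=∅∪out(8)=∅
  fail(22) 'aaa': from fail(17)=7 chase 'a': 7 ⇒ 17;  out=∅∪out(17)={5}
  fail(4) 'baaa': from fail(3)=17 chase 'a': 17 ⇒ 22;  out=∅∪out(22)={5}
  fail(10) 'abbc': from fail(9)=1 chase 'c': 1→0 ⇒ 15;  out=∅∪out(15)=∅
  fail(13) 'baab': from fail(3)=17 chase 'b': 17 ⇒ 18;  out=∅∪out(18)=∅
  fail(19) 'aaba': from fail(18)=8 chase 'a': 8→1 ⇒ 2;  out={7}∪out(2)={7}
  fail(23) 'aaaa': from fail(22)=17 chase 'a': 17 ⇒ 22;  out=∅∪out(22)={5}
  fail(5) 'baaab': from fail(4)=22 chase 'b': 22→17 ⇒ 18;  out=∅∪out(18)=∅
  fail(11) 'abbca': from fail(10)=15 chase 'a': 15→0 ⇒ 7;  out=∅∪out(7)=∅
  fail(14) 'baaba': from fail(13)=18 chase 'a': 18 ⇒ 19;  out={2}∪out(19)={2,7}
  fail(20) 'aabab': from fail(19)=2 chase 'b': 2→7 ⇒ 8;  out=∅∪out(8)=∅
  fail(24) 'aaaac': from fail(23)=22 chase 'c': 22→17→7→0 ⇒ 15;  out=∅∪out(15)=∅
  fail(6) 'baaabb': from fail(5)=18 chase 'b': 18→8 ⇒ 9;  out={0}∪out(9)={0}
  fail(12) 'abbcaa': from fail(11)=7 chase 'a': 7 ⇒ 17;  out={1}∪out(17)={1,5}
  fail(21) 'aababc': from fail(20)=8 chase 'c': 8→1→0 ⇒ 15;  out={4}∪out(15)={4}
  fail(25) 'aaaaca': from fail(24)=15 chase 'a': 15→0 ⇒ 7;  out={6}∪out(7)={6}

Run:
pos 0 'c': at 15
pos 1 'c': at 16  ** P3@[0:1]
pos 2 'a': at 7 (via fail)
pos 3 'c': at 15 (via fail)
pos 4 'c': at 16  ** P3@[3:4]
pos 5 'a': at 7 (via fail)
pos 6 'a': at 17  ** P5@[5:6]
pos 7 'b': at 18
pos 8 'a': at 19  ** P7@[5:8]
pos 9 'c': at 15 (via fail)
pos 10 'c': at 16  ** P3@[9:10]
pos 11 'c': at 16 (via fail)  ** P3@[10:11]
pos 12 'c': at 16 (via fail)  ** P3@[11:12]
pos 13 'a': at 7 (via fail)
pos 14 'a': at 17  ** P5@[13:14]
pos 15 'a': at 22  ** P5@[14:15]
pos 16 'b': at 18 (via fail)
pos 17 'a': at 19  ** P7@[14:17]
pos 18 'c': at 15 (via fail)
pos 19 'a': at 7 (via fail)
pos 20 'a': at 17  ** P5@[19:20]
pos 21 'b': at 18
pos 22 'a': at 19  ** P7@[19:22]
pos 23 'b': at 20
pos 24 'a': at 2 (via fail)
pos 25 'a': at 3  ** P5@[24:25]
pos 26 'a': at 4  ** P5@[25:26]
pos 27 'b': at 5
pos 28 'b': at 6  ** P0@[23:28]
pos 29 'c': at 10 (via fail)
pos 30 'c': at 16 (via fail)  ** P3@[29:30]
pos 31 'a': at 7 (via fail)
pos 32 'a': at 17  ** P5@[31:32]
pos 33 'b': at 18
pos 34 'a': at 19  ** P7@[31:34]
pos 35 'b': at 20
pos 36 'b': at 9 (via fail)
pos 37 'b': at 1 (via fail)
pos 38 'a': at 2
pos 39 'b': at 8 (via fail)
pos 40 'a': at 2 (via fail)

All matches (sorted): [[1,3],[4,3],[6,5],[8,7],[10,3],[11,3],[12,3],[14,5],[15,5],[17,7],[20,5],[22,7],[25,5],[26,5],[28,0],[30,3],[32,5],[34,7]]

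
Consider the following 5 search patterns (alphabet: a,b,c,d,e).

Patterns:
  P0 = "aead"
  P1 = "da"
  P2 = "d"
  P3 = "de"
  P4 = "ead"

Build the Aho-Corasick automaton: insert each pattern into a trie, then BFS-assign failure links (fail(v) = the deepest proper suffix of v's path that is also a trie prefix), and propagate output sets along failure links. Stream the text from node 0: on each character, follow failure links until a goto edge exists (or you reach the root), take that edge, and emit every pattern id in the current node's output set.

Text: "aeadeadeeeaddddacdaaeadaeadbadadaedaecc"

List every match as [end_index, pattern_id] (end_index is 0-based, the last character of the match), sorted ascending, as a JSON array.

Build:
Trie nodes:
  0='ε' goto a→1 d→5 e→8
  1='a' goto e→2
  2='ae' goto a→3
  3='aea' goto d→4
  4='aead' goto ·  ←P0
  5='d' goto a→6 e→7  ←P2
  6='da' goto ·  ←P1
  7='de' goto ·  ←P3
  8='e' goto a→9
  9='ea' goto d→10
  10='ead' goto ·  ←P4

Failure links (BFS by depth):
  n1('a'): parent n0 fail=0; on 'a' 0 → fail=0;  out ∅∪∅=∅
  n5('d'): parent n0 fail=0; on 'd' 0 → fail=0;  out {2}∪∅={2}
  n8('e'): parent n0 fail=0; on 'e' 0 → fail=0;  out ∅∪∅=∅
  n2('ae'): parent n1 fail=0; on 'e' 0 → fail=8;  out ∅∪∅=∅
  n6('da'): parent n5 fail=0; on 'a' 0 → fail=1;  out {1}∪∅={1}
  n7('de'): parent n5 fail=0; on 'e' 0 → fail=8;  out {3}∪∅={3}
  n9('ea'): parent n8 fail=0; on 'a' 0 → fail=1;  out ∅∪∅=∅
  n3('aea'): parent n2 fail=8; on 'a' 8 → fail=9;  out ∅∪∅=∅
  n10('ead'): parent n9 fail=1; on 'd' 1→0 → fail=5;  out {4}∪{2}={2,4}
  n4('aead'): parent n3 fail=9; on 'd' 9 → fail=10;  out {0}∪{2,4}={0,2,4}

Text stream:
i=0 'a': node 0→1
i=1 'e': node 1→2
i=2 'a': node 2→3
i=3 'd': node 3→4  emit P0@[0:3],P2@[3:3],P4@[1:3]
i=4 'e': node 4→7 (via fail)  emit P3@[3:4]
i=5 'a': node 7→9 (via fail)
i=6 'd': node 9→10  emit P2@[6:6],P4@[4:6]
i=7 'e': node 10→7 (via fail)  emit P3@[6:7]
i=8 'e': node 7→8 (via fail)
i=9 'e': node 8→8 (via fail)
i=10 'a': node 8→9
i=11 'd': node 9→10  emit P2@[11:11],P4@[9:11]
i=12 'd': node 10→5 (via fail)  emit P2@[12:12]
i=13 'd': node 5→5 (via fail)  emit P2@[13:13]
i=14 'd': node 5→5 (via fail)  emit P2@[14:14]
i=15 'a': node 5→6  emit P1@[14:15]
i=16 'c': node 6→0 (via fail)
i=17 'd': node 0→5  emit P2@[17:17]
i=18 'a': node 5→6  emit P1@[17:18]
i=19 'a': node 6→1 (via fail)
i=20 'e': node 1→2
i=21 'a': node 2→3
i=22 'd': node 3→4  emit P0@[19:22],P2@[22:22],P4@[20:22]
i=23 'a': node 4→6 (via fail)  emit P1@[22:23]
i=24 'e': node 6→2 (via fail)
i=25 'a': node 2→3
i=26 'd': node 3→4  emit P0@[23:26],P2@[26:26],P4@[24:26]
i=27 'b': node 4→0 (via fail)
i=28 'a': node 0→1
i=29 'd': node 1→5 (via fail)  emit P2@[29:29]
i=30 'a': node 5→6  emit P1@[29:30]
i=31 'd': node 6→5 (via fail)  emit P2@[31:31]
i=32 'a': node 5→6  emit P1@[31:32]
i=33 'e': node 6→2 (via fail)
i=34 'd': node 2→5 (via fail)  emit P2@[34:34]
i=35 'a': node 5→6  emit P1@[34:35]
i=36 'e': node 6→2 (via fail)
i=37 'c': node 2→0 (via fail)
i=38 'c': node 0→0

Matches: [[3,0],[3,2],[3,4],[4,3],[6,2],[6,4],[7,3],[11,2],[11,4],[12,2],[13,2],[14,2],[15,1],[17,2],[18,1],[22,0],[22,2],[22,4],[23,1],[26,0],[26,2],[26,4],[29,2],[30,1],[31,2],[32,1],[34,2],[35,1]]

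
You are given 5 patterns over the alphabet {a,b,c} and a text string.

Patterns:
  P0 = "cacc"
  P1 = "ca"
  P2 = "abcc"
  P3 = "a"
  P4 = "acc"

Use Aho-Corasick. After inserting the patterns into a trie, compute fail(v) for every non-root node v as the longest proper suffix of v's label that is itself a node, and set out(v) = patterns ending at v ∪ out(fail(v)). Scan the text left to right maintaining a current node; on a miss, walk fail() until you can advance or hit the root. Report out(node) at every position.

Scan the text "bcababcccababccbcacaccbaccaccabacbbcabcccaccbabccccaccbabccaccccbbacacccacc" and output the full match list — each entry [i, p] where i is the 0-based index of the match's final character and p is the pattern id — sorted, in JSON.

Construct AC machine:
Trie nodes:
  n0 'ε': a→5 c→1
  n1 'c': a→2
  n2 'ca': c→3  ←P1
  n3 'cac': c→4
  n4 'cacc': ·  ←P0
  n5 'a': b→6 c→9  ←P3
  n6 'ab': c→7
  n7 'abc': c→8
  n8 'abcc': ·  ←P2
  n9 'ac': c→10
  n10 'acc': ·  ←P4

BFS fail/out derivation:
  n1('c'): parent n0 fail=0; on 'c' 0 → fail=0;  out ∅∪∅=∅
  n5('a'): parent n0 fail=0; on 'a' 0 → fail=0;  out {3}∪∅={3}
  n2('ca'): parent n1 fail=0; on 'a' 0 → fail=5;  out {1}∪{3}={1,3}
  n6('ab'): parent n5 fail=0; on 'b' 0 → fail=0;  out ∅∪∅=∅
  n9('ac'): parent n5 fail=0; on 'c' 0 → fail=1;  out ∅∪∅=∅
  n3('cac'): parent n2 fail=5; on 'c' 5 → fail=9;  out ∅∪∅=∅
  n7('abc'): parent n6 fail=0; on 'c' 0 → fail=1;  out ∅∪∅=∅
  n10('acc'): parent n9 fail=1; on 'c' 1→0 → fail=1;  out {4}∪∅={4}
  n4('cacc'): parent n3 fail=9; on 'c' 9 → fail=10;  out {0}∪{4}={0,4}
  n8('abcc'): parent n7 fail=1; on 'c' 1→0 → fail=1;  out {2}∪∅={2}

Scan:
i=0 'b': node 0→0
i=1 'c': node 0→1
i=2 'a': node 1→2  emit P1@[1:2],P3@[2:2]
i=3 'b': node 2→6 (fail-walked)
i=4 'a': node 6→5 (fail-walked)  emit P3@[4:4]
i=5 'b': node 5→6
i=6 'c': node 6→7
i=7 'c': node 7→8  emit P2@[4:7]
i=8 'c': node 8→1 (fail-walked)
i=9 'a': node 1→2  emit P1@[8:9],P3@[9:9]
i=10 'b': node 2→6 (fail-walked)
i=11 'a': node 6→5 (fail-walked)  emit P3@[11:11]
i=12 'b': node 5→6
i=13 'c': node 6→7
i=14 'c': node 7→8  emit P2@[11:14]
i=15 'b': node 8→0 (fail-walked)
i=16 'c': node 0→1
i=17 'a': node 1→2  emit P1@[16:17],P3@[17:17]
i=18 'c': node 2→3
i=19 'a': node 3→2 (fail-walked)  emit P1@[18:19],P3@[19:19]
i=20 'c': node 2→3
i=21 'c': node 3→4  emit P0@[18:21],P4@[19:21]
i=22 'b': node 4→0 (fail-walked)
i=23 'a': node 0→5  emit P3@[23:23]
i=24 'c': node 5→9
i=25 'c': node 9→10  emit P4@[23:25]
i=26 'a': node 10→2 (fail-walked)  emit P1@[25:26],P3@[26:26]
i=27 'c': node 2→3
i=28 'c': node 3→4  emit P0@[25:28],P4@[26:28]
i=29 'a': node 4→2 (fail-walked)  emit P1@[28:29],P3@[29:29]
i=30 'b': node 2→6 (fail-walked)
i=31 'a': node 6→5 (fail-walked)  emit P3@[31:31]
i=32 'c': node 5→9
i=33 'b': node 9→0 (fail-walked)
i=34 'b': node 0→0
i=35 'c': node 0→1
i=36 'a': node 1→2  emit P1@[35:36],P3@[36:36]
i=37 'b': node 2→6 (fail-walked)
i=38 'c': node 6→7
i=39 'c': node 7→8  emit P2@[36:39]
i=40 'c': node 8→1 (fail-walked)
i=41 'a': node 1→2  emit P1@[40:41],P3@[41:41]
i=42 'c': node 2→3
i=43 'c': node 3→4  emit P0@[40:43],P4@[41:43]
i=44 'b': node 4→0 (fail-walked)
i=45 'a': node 0→5  emit P3@[45:45]
i=46 'b': node 5→6
i=47 'c': node 6→7
i=48 'c': node 7→8  emit P2@[45:48]
i=49 'c': node 8→1 (fail-walked)
i=50 'c': node 1→1 (fail-walked)
i=51 'a': node 1→2  emit P1@[50:51],P3@[51:51]
i=52 'c': node 2→3
i=53 'c': node 3→4  emit P0@[50:53],P4@[51:53]
i=54 'b': node 4→0 (fail-walked)
i=55 'a': node 0→5  emit P3@[55:55]
i=56 'b': node 5→6
i=57 'c': node 6→7
i=58 'c': node 7→8  emit P2@[55:58]
i=59 'a': node 8→2 (fail-walked)  emit P1@[58:59],P3@[59:59]
i=60 'c': node 2→3
i=61 'c': node 3→4  emit P0@[58:61],P4@[59:61]
i=62 'c': node 4→1 (fail-walked)
i=63 'c': node 1→1 (fail-walked)
i=64 'b': node 1→0 (fail-walked)
i=65 'b': node 0→0
i=66 'a': node 0→5  emit P3@[66:66]
i=67 'c': node 5→9
i=68 'a': node 9→2 (fail-walked)  emit P1@[67:68],P3@[68:68]
i=69 'c': node 2→3
i=70 'c': node 3→4  emit P0@[67:70],P4@[68:70]
i=71 'c': node 4→1 (fail-walked)
i=72 'a': node 1→2  emit P1@[71:72],P3@[72:72]
i=73 'c': node 2→3
i=74 'c': node 3→4  emit P0@[71:74],P4@[72:74]

Matches: [[2,1],[2,3],[4,3],[7,2],[9,1],[9,3],[11,3],[14,2],[17,1],[17,3],[19,1],[19,3],[21,0],[21,4],[23,3],[25,4],[26,1],[26,3],[28,0],[28,4],[29,1],[29,3],[31,3],[36,1],[36,3],[39,2],[41,1],[41,3],[43,0],[43,4],[45,3],[48,2],[51,1],[51,3],[53,0],[53,4],[55,3],[58,2],[59,1],[59,3],[61,0],[61,4],[66,3],[68,1],[68,3],[70,0],[70,4],[72,1],[72,3],[74,0],[74,4]]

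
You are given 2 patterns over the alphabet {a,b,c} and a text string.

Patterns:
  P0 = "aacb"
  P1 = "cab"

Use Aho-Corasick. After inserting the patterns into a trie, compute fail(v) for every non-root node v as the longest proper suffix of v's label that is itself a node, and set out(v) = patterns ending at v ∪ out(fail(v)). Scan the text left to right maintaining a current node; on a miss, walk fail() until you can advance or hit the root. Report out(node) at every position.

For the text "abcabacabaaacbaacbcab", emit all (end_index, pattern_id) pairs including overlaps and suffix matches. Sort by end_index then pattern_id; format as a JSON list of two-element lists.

Build automaton:
Trie (insert patterns):
  n0 'ε': a→1 c→5
  n1 'a': a→2
  n2 'aa': c→3
  n3 'aac': b→4
  n4 'aacb': ·  [P0 ends]
  n5 'c': a→6
  n6 'ca': b→7
  n7 'cab': ·  [P1 ends]

Failure links (BFS by depth):
  fail(1) 'a': from fail(0)=0 chase 'a': 0 ⇒ 0;  out=∅∪out(0)=∅
  fail(5) 'c': from fail(0)=0 chase 'c': 0 ⇒ 0;  out=∅∪out(0)=∅
  fail(2) 'aa': from fail(1)=0 chase 'a': 0 ⇒ 1;  out=∅∪out(1)=∅
  fail(6) 'ca': from fail(5)=0 chase 'a': 0 ⇒ 1;  out=∅∪out(1)=∅
  fail(3) 'aac': from fail(2)=1 chase 'c': 1→0 ⇒ 5;  out=∅∪out(5)=∅
  fail(7) 'cab': from fail(6)=1 chase 'b': 1→0 ⇒ 0;  out={1}∪out(0)={1}
  fail(4) 'aacb': from fail(3)=5 chase 'b': 5→0 ⇒ 0;  out={0}∪out(0)={0}

Scan:
[0] read 'a'  n0⇒n1
[1] read 'b'  n1⇒n0 (fail-walked)
[2] read 'c'  n0⇒n5
[3] read 'a'  n5⇒n6
[4] read 'b'  n6⇒n7  ** P1@[2:4]
[5] read 'a'  n7⇒n1 (fail-walked)
[6] read 'c'  n1⇒n5 (fail-walked)
[7] read 'a'  n5⇒n6
[8] read 'b'  n6⇒n7  ** P1@[6:8]
[9] read 'a'  n7⇒n1 (fail-walked)
[10] read 'a'  n1⇒n2
[11] read 'a'  n2⇒n2 (fail-walked)
[12] read 'c'  n2⇒n3
[13] read 'b'  n3⇒n4  ** P0@[10:13]
[14] read 'a'  n4⇒n1 (fail-walked)
[15] read 'a'  n1⇒n2
[16] read 'c'  n2⇒n3
[17] read 'b'  n3⇒n4  ** P0@[14:17]
[18] read 'c'  n4⇒n5 (fail-walked)
[19] read 'a'  n5⇒n6
[20] read 'b'  n6⇒n7  ** P1@[18:20]

All matches (sorted): [[4,1],[8,1],[13,0],[17,0],[20,1]]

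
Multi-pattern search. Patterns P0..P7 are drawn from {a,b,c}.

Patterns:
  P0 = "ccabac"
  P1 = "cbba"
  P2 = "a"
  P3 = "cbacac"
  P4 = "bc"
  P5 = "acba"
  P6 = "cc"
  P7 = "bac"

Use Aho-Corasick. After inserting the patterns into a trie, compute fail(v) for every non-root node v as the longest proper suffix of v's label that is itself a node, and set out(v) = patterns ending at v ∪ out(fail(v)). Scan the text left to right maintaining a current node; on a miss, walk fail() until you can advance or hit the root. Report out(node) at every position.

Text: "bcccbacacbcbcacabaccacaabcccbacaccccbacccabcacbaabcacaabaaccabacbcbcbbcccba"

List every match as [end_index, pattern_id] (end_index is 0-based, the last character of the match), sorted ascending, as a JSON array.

Construct AC machine:
Trie nodes:
  0='ε' goto a→10 b→15 c→1
  1='c' goto b→7 c→2
  2='cc' goto a→3  ←P6
  3='cca' goto b→4
  4='ccab' goto a→5
  5='ccaba' goto c→6
  6='ccabac' goto ·  ←P0
  7='cb' goto a→11 b→8
  8='cbb' goto a→9
  9='cbba' goto ·  ←P1
  10='a' goto c→17  ←P2
  11='cba' goto c→12
  12='cbac' goto a→13
  13='cbaca' goto c→14
  14='cbacac' goto ·  ←P3
  15='b' goto a→20 c→16
  16='bc' goto ·  ←P4
  17='ac' goto b→18
  18='acb' goto a→19
  19='acba' goto ·  ←P5
  20='ba' goto c→21
  21='bac' goto ·  ←P7

BFS fail/out derivation:
  n1('c'): parent n0 fail=0; on 'c' 0 → fail=0;  out ∅∪∅=∅
  n10('a'): parent n0 fail=0; on 'a' 0 → fail=0;  out {2}∪∅={2}
  n15('b'): parent n0 fail=0; on 'b' 0 → fail=0;  out ∅∪∅=∅
  n2('cc'): parent n1 fail=0; on 'c' 0 → fail=1;  out {6}∪∅={6}
  n7('cb'): parent n1 fail=0; on 'b' 0 → fail=15;  out ∅∪∅=∅
  n16('bc'): parent n15 fail=0; on 'c' 0 → fail=1;  out {4}∪∅={4}
  n17('ac'): parent n10 fail=0; on 'c' 0 → fail=1;  out ∅∪∅=∅
  n20('ba'): parent n15 fail=0; on 'a' 0 → fail=10;  out ∅∪{2}={2}
  n3('cca'): parent n2 fail=1; on 'a' 1→0 → fail=10;  out ∅∪{2}={2}
  n8('cbb'): parent n7 fail=15; on 'b' 15→0 → fail=15;  out ∅∪∅=∅
  n11('cba'): parent n7 fail=15; on 'a' 15 → fail=20;  out ∅∪{2}={2}
  n18('acb'): parent n17 fail=1; on 'b' 1 → fail=7;  out ∅∪∅=∅
  n21('bac'): parent n20 fail=10; on 'c' 10 → fail=17;  out {7}∪∅={7}
  n4('ccab'): parent n3 fail=10; on 'b' 10→0 → fail=15;  out ∅∪∅=∅
  n9('cbba'): parent n8 fail=15; on 'a' 15 → fail=20;  out {1}∪{2}={1,2}
  n12('cbac'): parent n11 fail=20; on 'c' 20 → fail=21;  out ∅∪{7}={7}
  n19('acba'): parent n18 fail=7; on 'a' 7 → fail=11;  out {5}∪{2}={2,5}
  n5('ccaba'): parent n4 fail=15; on 'a' 15 → fail=20;  out ∅∪{2}={2}
  n13('cbaca'): parent n12 fail=21; on 'a' 21→17→1→0 → fail=10;  out ∅∪{2}={2}
  n6('ccabac'): parent n5 fail=20; on 'c' 20 → fail=21;  out {0}∪{7}={0,7}
  n14('cbacac'): parent n13 fail=10; on 'c' 10 → fail=17;  out {3}∪∅={3}

Text stream:
pos 0 'b': at 15
pos 1 'c': at 16  → match P4@[0:1]
pos 2 'c': at 2 (via fail)  → match P6@[1:2]
pos 3 'c': at 2 (via fail)  → match P6@[2:3]
pos 4 'b': at 7 (via fail)
pos 5 'a': at 11  → match P2@[5:5]
pos 6 'c': at 12  → match P7@[4:6]
pos 7 'a': at 13  → match P2@[7:7]
pos 8 'c': at 14  → match P3@[3:8]
pos 9 'b': at 18 (via fail)
pos 10 'c': at 16 (via fail)  → match P4@[9:10]
pos 11 'b': at 7 (via fail)
pos 12 'c': at 16 (via fail)  → match P4@[11:12]
pos 13 'a': at 10 (via fail)  → match P2@[13:13]
pos 14 'c': at 17
pos 15 'a': at 10 (via fail)  → match P2@[15:15]
pos 16 'b': at 15 (via fail)
pos 17 'a': at 20  → match P2@[17:17]
pos 18 'c': at 21  → match P7@[16:18]
pos 19 'c': at 2 (via fail)  → match P6@[18:19]
pos 20 'a': at 3  → match P2@[20:20]
pos 21 'c': at 17 (via fail)
pos 22 'a': at 10 (via fail)  → match P2@[22:22]
pos 23 'a': at 10 (via fail)  → match P2@[23:23]
pos 24 'b': at 15 (via fail)
pos 25 'c': at 16  → match P4@[24:25]
pos 26 'c': at 2 (via fail)  → match P6@[25:26]
pos 27 'c': at 2 (via fail)  → match P6@[26:27]
pos 28 'b': at 7 (via fail)
pos 29 'a': at 11  → match P2@[29:29]
pos 30 'c': at 12  → match P7@[28:30]
pos 31 'a': at 13  → match P2@[31:31]
pos 32 'c': at 14  → match P3@[27:32]
pos 33 'c': at 2 (via fail)  → match P6@[32:33]
pos 34 'c': at 2 (via fail)  → match P6@[33:34]
pos 35 'c': at 2 (via fail)  → match P6@[34:35]
pos 36 'b': at 7 (via fail)
pos 37 'a': at 11  → match P2@[37:37]
pos 38 'c': at 12  → match P7@[36:38]
pos 39 'c': at 2 (via fail)  → match P6@[38:39]
pos 40 'c': at 2 (via fail)  → match P6@[39:40]
pos 41 'a': at 3  → match P2@[41:41]
pos 42 'b': at 4
pos 43 'c': at 16 (via fail)  → match P4@[42:43]
pos 44 'a': at 10 (via fail)  → match P2@[44:44]
pos 45 'c': at 17
pos 46 'b': at 18
pos 47 'a': at 19  → match P2@[47:47],P5@[44:47]
pos 48 'a': at 10 (via fail)  → match P2@[48:48]
pos 49 'b': at 15 (via fail)
pos 50 'c': at 16  → match P4@[49:50]
pos 51 'a': at 10 (via fail)  → match P2@[51:51]
pos 52 'c': at 17
pos 53 'a': at 10 (via fail)  → match P2@[53:53]
pos 54 'a': at 10 (via fail)  → match P2@[54:54]
pos 55 'b': at 15 (via fail)
pos 56 'a': at 20  → match P2@[56:56]
pos 57 'a': at 10 (via fail)  → match P2@[57:57]
pos 58 'c': at 17
pos 59 'c': at 2 (via fail)  → match P6@[58:59]
pos 60 'a': at 3  → match P2@[60:60]
pos 61 'b': at 4
pos 62 'a': at 5  → match P2@[62:62]
pos 63 'c': at 6  → match P0@[58:63],P7@[61:63]
pos 64 'b': at 18 (via fail)
pos 65 'c': at 16 (via fail)  → match P4@[64:65]
pos 66 'b': at 7 (via fail)
pos 67 'c': at 16 (via fail)  → match P4@[66:67]
pos 68 'b': at 7 (via fail)
pos 69 'b': at 8
pos 70 'c': at 16 (via fail)  → match P4@[69:70]
pos 71 'c': at 2 (via fail)  → match P6@[70:71]
pos 72 'c': at 2 (via fail)  → match P6@[71:72]
pos 73 'b': at 7 (via fail)
pos 74 'a': at 11  → match P2@[74:74]

Result: [[1,4],[2,6],[3,6],[5,2],[6,7],[7,2],[8,3],[10,4],[12,4],[13,2],[15,2],[17,2],[18,7],[19,6],[20,2],[22,2],[23,2],[25,4],[26,6],[27,6],[29,2],[30,7],[31,2],[32,3],[33,6],[34,6],[35,6],[37,2],[38,7],[39,6],[40,6],[41,2],[43,4],[44,2],[47,2],[47,5],[48,2],[50,4],[51,2],[53,2],[54,2],[56,2],[57,2],[59,6],[60,2],[62,2],[63,0],[63,7],[65,4],[67,4],[70,4],[71,6],[72,6],[74,2]]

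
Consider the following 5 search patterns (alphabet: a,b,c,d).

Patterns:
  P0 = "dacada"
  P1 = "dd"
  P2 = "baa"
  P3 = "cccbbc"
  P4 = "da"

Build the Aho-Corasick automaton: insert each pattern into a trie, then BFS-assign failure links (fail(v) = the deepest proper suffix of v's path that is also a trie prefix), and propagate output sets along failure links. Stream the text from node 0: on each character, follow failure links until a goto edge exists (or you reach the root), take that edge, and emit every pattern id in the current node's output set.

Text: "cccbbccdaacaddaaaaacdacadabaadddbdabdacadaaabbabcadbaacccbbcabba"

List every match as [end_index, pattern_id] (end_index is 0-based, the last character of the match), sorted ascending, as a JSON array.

Build:
Trie nodes:
  n0 'ε': b→8 c→11 d→1
  n1 'd': a→2 d→7
  n2 'da': c→3  [P4 ends]
  n3 'dac': a→4
  n4 'daca': d→5
  n5 'dacad': a→6
  n6 'dacada': ·  [P0 ends]
  n7 'dd': ·  [P1 ends]
  n8 'b': a→9
  n9 'ba': a→10
  n10 'baa': ·  [P2 ends]
  n11 'c': c→12
  n12 'cc': c→13
  n13 'ccc': b→14
  n14 'cccb': b→15
  n15 'cccbb': c→16
  n16 'cccbbc': ·  [P3 ends]

BFS fail/out derivation:
  fail(1) 'd': from fail(0)=0 chase 'd': 0 ⇒ 0;  out=∅∪out(0)=∅
  fail(8) 'b': from fail(0)=0 chase 'b': 0 ⇒ 0;  out=∅∪out(0)=∅
  fail(11) 'c': from fail(0)=0 chase 'c': 0 ⇒ 0;  out=∅∪out(0)=∅
  fail(2) 'da': from fail(1)=0 chase 'a': 0 ⇒ 0;  out={4}∪out(0)={4}
  fail(7) 'dd': from fail(1)=0 chase 'd': 0 ⇒ 1;  out={1}∪out(1)={1}
  fail(9) 'ba': from fail(8)=0 chase 'a': 0 ⇒ 0;  out=∅∪out(0)=∅
  fail(12) 'cc': from fail(11)=0 chase 'c': 0 ⇒ 11;  out=∅∪out(11)=∅
  fail(3) 'dac': from fail(2)=0 chase 'c': 0 ⇒ 11;  out=∅∪out(11)=∅
  fail(10) 'baa': from fail(9)=0 chase 'a': 0 ⇒ 0;  out={2}∪out(0)={2}
  fail(13) 'ccc': from fail(12)=11 chase 'c': 11 ⇒ 12;  out=∅∪out(12)=∅
  fail(4) 'daca': from fail(3)=11 chase 'a': 11→0 ⇒ 0;  out=∅∪out(0)=∅
  fail(14) 'cccb': from fail(13)=12 chase 'b': 12→11→0 ⇒ 8;  out=∅∪out(8)=∅
  fail(5) 'dacad': from fail(4)=0 chase 'd': 0 ⇒ 1;  out=∅∪out(1)=∅
  fail(15) 'cccbb': from fail(14)=8 chase 'b': 8→0 ⇒ 8;  out=∅∪out(8)=∅
  fail(6) 'dacada': from fail(5)=1 chase 'a': 1 ⇒ 2;  out={0}∪out(2)={0,4}
  fail(16) 'cccbbc': from fail(15)=8 chase 'c': 8→0 ⇒ 11;  out={3}∪out(11)={3}

Scan:
[0] read 'c'  n0⇒n11
[1] read 'c'  n11⇒n12
[2] read 'c'  n12⇒n13
[3] read 'b'  n13⇒n14
[4] read 'b'  n14⇒n15
[5] read 'c'  n15⇒n16  ** P3@[0:5]
[6] read 'c'  n16⇒n12 (via fail)
[7] read 'd'  n12⇒n1 (via fail)
[8] read 'a'  n1⇒n2  ** P4@[7:8]
[9] read 'a'  n2⇒n0 (via fail)
[10] read 'c'  n0⇒n11
[11] read 'a'  n11⇒n0 (via fail)
[12] read 'd'  n0⇒n1
[13] read 'd'  n1⇒n7  ** P1@[12:13]
[14] read 'a'  n7⇒n2 (via fail)  ** P4@[13:14]
[15] read 'a'  n2⇒n0 (via fail)
[16] read 'a'  n0⇒n0
[17] read 'a'  n0⇒n0
[18] read 'a'  n0⇒n0
[19] read 'c'  n0⇒n11
[20] read 'd'  n11⇒n1 (via fail)
[21] read 'a'  n1⇒n2  ** P4@[20:21]
[22] read 'c'  n2⇒n3
[23] read 'a'  n3⇒n4
[24] read 'd'  n4⇒n5
[25] read 'a'  n5⇒n6  ** P0@[20:25],P4@[24:25]
[26] read 'b'  n6⇒n8 (via fail)
[27] read 'a'  n8⇒n9
[28] read 'a'  n9⇒n10  ** P2@[26:28]
[29] read 'd'  n10⇒n1 (via fail)
[30] read 'd'  n1⇒n7  ** P1@[29:30]
[31] read 'd'  n7⇒n7 (via fail)  ** P1@[30:31]
[32] read 'b'  n7⇒n8 (via fail)
[33] read 'd'  n8⇒n1 (via fail)
[34] read 'a'  n1⇒n2  ** P4@[33:34]
[35] read 'b'  n2⇒n8 (via fail)
[36] read 'd'  n8⇒n1 (via fail)
[37] read 'a'  n1⇒n2  ** P4@[36:37]
[38] read 'c'  n2⇒n3
[39] read 'a'  n3⇒n4
[40] read 'd'  n4⇒n5
[41] read 'a'  n5⇒n6  ** P0@[36:41],P4@[40:41]
[42] read 'a'  n6⇒n0 (via fail)
[43] read 'a'  n0⇒n0
[44] read 'b'  n0⇒n8
[45] read 'b'  n8⇒n8 (via fail)
[46] read 'a'  n8⇒n9
[47] read 'b'  n9⇒n8 (via fail)
[48] read 'c'  n8⇒n11 (via fail)
[49] read 'a'  n11⇒n0 (via fail)
[50] read 'd'  n0⇒n1
[51] read 'b'  n1⇒n8 (via fail)
[52] read 'a'  n8⇒n9
[53] read 'a'  n9⇒n10  ** P2@[51:53]
[54] read 'c'  n10⇒n11 (via fail)
[55] read 'c'  n11⇒n12
[56] read 'c'  n12⇒n13
[57] read 'b'  n13⇒n14
[58] read 'b'  n14⇒n15
[59] read 'c'  n15⇒n16  ** P3@[54:59]
[60] read 'a'  n16⇒n0 (via fail)
[61] read 'b'  n0⇒n8
[62] read 'b'  n8⇒n8 (via fail)
[63] read 'a'  n8⇒n9

Result: [[5,3],[8,4],[13,1],[14,4],[21,4],[25,0],[25,4],[28,2],[30,1],[31,1],[34,4],[37,4],[41,0],[41,4],[53,2],[59,3]]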